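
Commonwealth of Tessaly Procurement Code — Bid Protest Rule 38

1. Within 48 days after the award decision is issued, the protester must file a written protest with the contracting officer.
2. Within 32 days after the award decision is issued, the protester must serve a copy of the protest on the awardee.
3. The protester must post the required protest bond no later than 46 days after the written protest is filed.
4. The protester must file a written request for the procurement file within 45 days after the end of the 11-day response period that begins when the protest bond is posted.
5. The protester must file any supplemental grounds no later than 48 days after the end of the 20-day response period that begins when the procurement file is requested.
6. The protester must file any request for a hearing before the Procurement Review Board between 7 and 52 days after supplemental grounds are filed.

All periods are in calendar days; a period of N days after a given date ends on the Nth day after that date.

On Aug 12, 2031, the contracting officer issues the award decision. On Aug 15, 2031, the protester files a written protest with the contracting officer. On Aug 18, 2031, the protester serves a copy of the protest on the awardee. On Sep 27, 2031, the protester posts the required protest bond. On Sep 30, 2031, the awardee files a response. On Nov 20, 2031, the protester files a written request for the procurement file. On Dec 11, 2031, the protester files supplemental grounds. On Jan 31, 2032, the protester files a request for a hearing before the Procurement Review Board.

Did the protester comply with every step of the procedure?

Yes

(1) due by Aug 12, 2031 + 48 days = Sep 29, 2031; Aug 15, 2031 is within that limit.
(2) due by Aug 12, 2031 + 32 days = Sep 13, 2031; Aug 18, 2031 is within that limit.
(3) due by Aug 15, 2031 + 46 days = Sep 30, 2031; Sep 27, 2031 is within that limit.
(4) due by Oct 8, 2031 + 45 days = Nov 22, 2031; Nov 20, 2031 is within that limit.
(5) due by Dec 10, 2031 + 48 days = Jan 27, 2032; Dec 11, 2031 is within that limit.
(6) the permitted window runs from Dec 11, 2031 + 7 = Dec 18, 2031 to Dec 11, 2031 + 52 = Feb 1, 2032; Jan 31, 2032 falls inside that range.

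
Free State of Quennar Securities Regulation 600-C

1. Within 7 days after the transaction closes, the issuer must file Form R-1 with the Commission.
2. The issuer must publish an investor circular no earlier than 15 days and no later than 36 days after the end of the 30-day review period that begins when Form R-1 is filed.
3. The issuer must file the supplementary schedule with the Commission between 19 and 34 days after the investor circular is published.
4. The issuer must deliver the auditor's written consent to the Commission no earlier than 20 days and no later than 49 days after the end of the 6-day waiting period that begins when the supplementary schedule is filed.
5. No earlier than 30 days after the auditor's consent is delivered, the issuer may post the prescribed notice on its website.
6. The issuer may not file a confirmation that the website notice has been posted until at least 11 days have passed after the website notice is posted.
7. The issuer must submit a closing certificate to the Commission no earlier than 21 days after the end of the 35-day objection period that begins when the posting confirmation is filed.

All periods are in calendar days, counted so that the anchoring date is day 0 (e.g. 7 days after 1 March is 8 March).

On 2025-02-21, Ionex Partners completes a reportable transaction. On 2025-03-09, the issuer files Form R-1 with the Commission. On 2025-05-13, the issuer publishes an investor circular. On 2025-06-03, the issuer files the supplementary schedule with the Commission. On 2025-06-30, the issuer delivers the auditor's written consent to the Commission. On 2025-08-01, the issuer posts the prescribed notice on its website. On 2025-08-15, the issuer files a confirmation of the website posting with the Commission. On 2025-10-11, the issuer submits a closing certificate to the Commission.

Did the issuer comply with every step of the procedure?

Step 1 — counting 7 days from 2025-02-21 (when the transaction closes) gives a deadline of 2025-02-28; done 2025-03-09 — 9 days late.

No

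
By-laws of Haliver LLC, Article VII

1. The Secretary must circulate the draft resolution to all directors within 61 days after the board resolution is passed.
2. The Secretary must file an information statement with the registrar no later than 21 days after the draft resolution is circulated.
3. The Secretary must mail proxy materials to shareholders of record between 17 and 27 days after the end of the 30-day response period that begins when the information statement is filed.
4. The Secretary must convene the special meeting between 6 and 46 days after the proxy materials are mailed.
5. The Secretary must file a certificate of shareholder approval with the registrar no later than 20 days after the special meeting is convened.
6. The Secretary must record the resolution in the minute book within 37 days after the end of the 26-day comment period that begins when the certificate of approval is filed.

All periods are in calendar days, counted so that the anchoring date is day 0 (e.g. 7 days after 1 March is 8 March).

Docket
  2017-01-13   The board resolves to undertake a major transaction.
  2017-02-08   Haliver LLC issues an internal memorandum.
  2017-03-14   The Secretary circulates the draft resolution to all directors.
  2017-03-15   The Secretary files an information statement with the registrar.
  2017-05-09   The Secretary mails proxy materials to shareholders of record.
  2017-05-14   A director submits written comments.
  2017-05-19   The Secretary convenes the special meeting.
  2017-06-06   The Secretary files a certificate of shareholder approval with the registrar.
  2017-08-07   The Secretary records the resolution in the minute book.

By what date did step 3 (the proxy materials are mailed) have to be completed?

2017-05-11

The information statement is filed on 2017-03-15; the 30-day response period therefore ends 2017-04-14, and step 3 runs from that date. The window is 17–27 days after 2017-04-14; it closes on 2017-05-11.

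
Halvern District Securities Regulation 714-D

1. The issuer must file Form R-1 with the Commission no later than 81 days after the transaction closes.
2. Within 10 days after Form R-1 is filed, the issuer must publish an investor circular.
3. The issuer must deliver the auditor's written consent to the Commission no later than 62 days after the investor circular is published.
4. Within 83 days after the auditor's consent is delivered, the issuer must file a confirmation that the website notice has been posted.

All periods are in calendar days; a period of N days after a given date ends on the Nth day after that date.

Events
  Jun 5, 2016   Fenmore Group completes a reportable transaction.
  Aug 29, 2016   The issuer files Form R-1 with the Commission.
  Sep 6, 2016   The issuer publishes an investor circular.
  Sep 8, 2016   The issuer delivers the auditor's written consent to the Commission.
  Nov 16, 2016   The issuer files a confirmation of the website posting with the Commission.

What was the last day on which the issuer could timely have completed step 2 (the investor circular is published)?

Sep 8, 2016

Step 2 runs from Aug 29, 2016, when Form R-1 is filed. 10 days after Aug 29, 2016 is Sep 8, 2016.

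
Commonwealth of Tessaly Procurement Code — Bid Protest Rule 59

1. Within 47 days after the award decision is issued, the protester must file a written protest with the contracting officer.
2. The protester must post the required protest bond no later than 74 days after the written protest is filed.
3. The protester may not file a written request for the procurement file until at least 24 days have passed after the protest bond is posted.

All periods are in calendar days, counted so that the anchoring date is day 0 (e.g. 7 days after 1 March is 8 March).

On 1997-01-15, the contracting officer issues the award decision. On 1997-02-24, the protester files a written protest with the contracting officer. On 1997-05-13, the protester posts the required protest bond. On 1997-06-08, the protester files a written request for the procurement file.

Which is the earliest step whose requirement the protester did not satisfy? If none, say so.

Step 2

Step 1 — counting 47 days from 1997-01-15 (when the award decision is issued) gives a deadline of 1997-03-03; done 1997-02-24 — timely.
Step 2 — counting 74 days from 1997-02-24 (when the written protest is filed) gives a deadline of 1997-05-09; done 1997-05-13 — 4 days late.
The procedure was therefore not followed at step 2.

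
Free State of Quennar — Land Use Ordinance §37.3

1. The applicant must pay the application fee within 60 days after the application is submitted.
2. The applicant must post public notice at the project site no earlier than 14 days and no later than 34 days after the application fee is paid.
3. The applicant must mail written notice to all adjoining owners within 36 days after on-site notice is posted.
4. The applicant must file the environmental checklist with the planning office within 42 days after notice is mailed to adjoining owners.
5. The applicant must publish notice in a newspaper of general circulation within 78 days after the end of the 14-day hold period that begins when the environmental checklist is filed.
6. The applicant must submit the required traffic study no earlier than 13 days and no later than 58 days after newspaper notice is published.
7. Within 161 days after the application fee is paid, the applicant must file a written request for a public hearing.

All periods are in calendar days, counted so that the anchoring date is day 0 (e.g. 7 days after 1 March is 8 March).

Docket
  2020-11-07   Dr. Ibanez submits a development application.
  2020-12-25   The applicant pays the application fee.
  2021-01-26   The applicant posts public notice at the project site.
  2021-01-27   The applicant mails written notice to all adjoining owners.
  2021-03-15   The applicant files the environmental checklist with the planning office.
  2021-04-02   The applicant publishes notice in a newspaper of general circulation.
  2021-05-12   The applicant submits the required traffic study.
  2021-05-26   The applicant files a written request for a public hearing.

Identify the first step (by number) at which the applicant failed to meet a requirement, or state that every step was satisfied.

(1) due by 2020-11-07 + 60 days = 2021-01-06; done 2020-12-25 — timely.
(2) the permitted window runs from 2020-12-25 + 14 = 2021-01-08 to 2020-12-25 + 34 = 2021-01-28; done 2021-01-26, which is between those dates.
(3) due by 2021-01-26 + 36 days = 2021-03-03; completed 2021-01-27, before the deadline.
(4) due by 2021-01-27 + 42 days = 2021-03-10; 2021-03-15 misses that deadline by 5 days.

Step 4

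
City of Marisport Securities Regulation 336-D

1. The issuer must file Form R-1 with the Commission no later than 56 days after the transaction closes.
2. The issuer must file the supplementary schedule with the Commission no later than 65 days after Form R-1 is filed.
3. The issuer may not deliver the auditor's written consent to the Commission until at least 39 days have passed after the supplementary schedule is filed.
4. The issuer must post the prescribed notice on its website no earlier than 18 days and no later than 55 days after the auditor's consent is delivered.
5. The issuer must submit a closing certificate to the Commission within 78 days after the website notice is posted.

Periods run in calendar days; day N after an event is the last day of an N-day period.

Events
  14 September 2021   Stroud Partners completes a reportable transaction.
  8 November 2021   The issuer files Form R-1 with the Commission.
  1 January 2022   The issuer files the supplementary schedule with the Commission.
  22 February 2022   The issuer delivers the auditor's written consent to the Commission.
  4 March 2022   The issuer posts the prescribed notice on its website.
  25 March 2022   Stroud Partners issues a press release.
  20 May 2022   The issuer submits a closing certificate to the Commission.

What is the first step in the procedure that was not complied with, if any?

Step 4

(1) due by 14 September 2021 + 56 days = 9 November 2021; completed 8 November 2021, before the deadline.
(2) due by 8 November 2021 + 65 days = 12 January 2022; done 1 January 2022 — timely.
(3) permitted from 1 January 2022 + 39 days = 9 February 2022 onward; done 22 February 2022 — permitted.
(4) the permitted window runs from 22 February 2022 + 18 = 12 March 2022 to 22 February 2022 + 55 = 18 April 2022; 4 March 2022 is 8 days too early.
The analysis stops there.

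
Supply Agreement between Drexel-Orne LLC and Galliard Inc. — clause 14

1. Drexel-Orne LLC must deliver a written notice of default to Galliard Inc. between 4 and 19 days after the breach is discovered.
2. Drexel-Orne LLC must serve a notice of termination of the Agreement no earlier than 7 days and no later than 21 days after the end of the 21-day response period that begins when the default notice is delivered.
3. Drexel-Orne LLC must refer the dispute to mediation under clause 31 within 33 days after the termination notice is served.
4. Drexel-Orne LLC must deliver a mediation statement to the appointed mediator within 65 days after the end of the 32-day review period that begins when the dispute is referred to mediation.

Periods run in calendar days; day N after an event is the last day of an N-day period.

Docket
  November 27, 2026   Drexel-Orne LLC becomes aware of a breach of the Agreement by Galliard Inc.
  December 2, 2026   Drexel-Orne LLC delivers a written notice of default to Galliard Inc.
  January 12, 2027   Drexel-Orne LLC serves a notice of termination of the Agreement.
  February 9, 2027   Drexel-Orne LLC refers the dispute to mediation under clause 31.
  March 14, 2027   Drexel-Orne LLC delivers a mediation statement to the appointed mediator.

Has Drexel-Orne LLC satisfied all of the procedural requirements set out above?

Yes

(1) the permitted window runs from November 27, 2026 + 4 = December 1, 2026 to November 27, 2026 + 19 = December 16, 2026; done December 2, 2026, which is between those dates.
(2) the permitted window runs from December 23, 2026 + 7 = December 30, 2026 to December 23, 2026 + 21 = January 13, 2027; done January 12, 2027 — within the window.
(3) due by January 12, 2027 + 33 days = February 14, 2027; February 9, 2027 is within that limit.
(4) due by March 13, 2027 + 65 days = May 17, 2027; March 14, 2027 is within that limit.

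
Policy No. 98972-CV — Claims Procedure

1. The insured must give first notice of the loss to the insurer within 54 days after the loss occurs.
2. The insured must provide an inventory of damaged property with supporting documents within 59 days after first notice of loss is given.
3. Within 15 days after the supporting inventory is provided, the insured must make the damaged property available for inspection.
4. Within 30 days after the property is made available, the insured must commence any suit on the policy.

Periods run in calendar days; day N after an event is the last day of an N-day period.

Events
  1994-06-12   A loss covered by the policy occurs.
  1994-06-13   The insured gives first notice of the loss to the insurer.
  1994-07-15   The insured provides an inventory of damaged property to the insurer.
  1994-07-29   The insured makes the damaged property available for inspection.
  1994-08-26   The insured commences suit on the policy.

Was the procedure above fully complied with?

Yes

Step 1: 54 days after 1994-06-12 (when the loss occurs) is 1994-08-05; 1994-06-13 is within that limit.
Step 2: 59 days after 1994-06-13 (when first notice of loss is given) is 1994-08-11; 1994-07-15 is within that limit.
Step 3: 15 days after 1994-07-15 (when the supporting inventory is provided) is 1994-07-30; 1994-07-29 is within that limit.
Step 4: 30 days after 1994-07-29 (when the property is made available) is 1994-08-28; completed 1994-08-26, before the deadline.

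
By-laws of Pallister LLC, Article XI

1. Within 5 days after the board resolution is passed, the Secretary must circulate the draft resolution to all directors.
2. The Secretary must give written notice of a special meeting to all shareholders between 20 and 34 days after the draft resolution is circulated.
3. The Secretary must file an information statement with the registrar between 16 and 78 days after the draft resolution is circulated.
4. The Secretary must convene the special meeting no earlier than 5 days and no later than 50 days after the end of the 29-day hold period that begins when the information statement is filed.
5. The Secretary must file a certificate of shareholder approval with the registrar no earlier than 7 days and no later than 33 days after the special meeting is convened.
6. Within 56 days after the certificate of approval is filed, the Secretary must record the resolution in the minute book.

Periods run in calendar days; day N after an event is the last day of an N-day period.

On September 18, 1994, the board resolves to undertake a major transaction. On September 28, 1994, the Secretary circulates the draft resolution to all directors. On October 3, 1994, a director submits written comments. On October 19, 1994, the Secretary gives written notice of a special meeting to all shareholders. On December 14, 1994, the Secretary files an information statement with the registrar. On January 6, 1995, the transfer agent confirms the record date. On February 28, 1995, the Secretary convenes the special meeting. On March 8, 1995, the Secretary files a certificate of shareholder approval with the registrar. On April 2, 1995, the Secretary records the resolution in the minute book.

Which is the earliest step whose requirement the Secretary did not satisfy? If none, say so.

Step 1

(1) due by September 18, 1994 + 5 days = September 23, 1994; not done until September 28, 1994, 5 days after the deadline.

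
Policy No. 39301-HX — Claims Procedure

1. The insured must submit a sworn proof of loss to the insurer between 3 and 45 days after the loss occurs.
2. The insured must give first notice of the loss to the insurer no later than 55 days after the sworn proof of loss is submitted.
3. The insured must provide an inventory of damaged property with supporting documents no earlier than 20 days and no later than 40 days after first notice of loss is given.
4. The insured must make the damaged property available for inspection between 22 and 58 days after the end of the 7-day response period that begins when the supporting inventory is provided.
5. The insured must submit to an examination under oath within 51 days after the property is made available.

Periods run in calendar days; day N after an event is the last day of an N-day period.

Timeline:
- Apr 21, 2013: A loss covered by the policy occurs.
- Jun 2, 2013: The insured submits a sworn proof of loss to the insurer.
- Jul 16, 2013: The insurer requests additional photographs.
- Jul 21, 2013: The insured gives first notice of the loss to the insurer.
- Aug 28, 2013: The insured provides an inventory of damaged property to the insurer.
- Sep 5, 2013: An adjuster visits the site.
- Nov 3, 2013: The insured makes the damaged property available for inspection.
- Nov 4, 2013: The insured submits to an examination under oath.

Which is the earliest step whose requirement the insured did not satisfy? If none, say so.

Step 4

Step 1: the window is 3–45 days after Apr 21, 2013 (when the loss occurs), so Apr 24, 2013 through Jun 5, 2013; done Jun 2, 2013 — within the window.
Step 2: 55 days after Jun 2, 2013 (when the sworn proof of loss is submitted) is Jul 27, 2013; completed Jul 21, 2013, before the deadline.
Step 3: the window is 20–40 days after Jul 21, 2013 (when first notice of loss is given), so Aug 10, 2013 through Aug 30, 2013; done Aug 28, 2013 — within the window.
Step 4: the window is 22–58 days after Sep 4, 2013 (end of the 7-day response period, which began when the supporting inventory is provided on Aug 28, 2013), so Sep 26, 2013 through Nov 1, 2013; Nov 3, 2013 is 2 days past the end of the window.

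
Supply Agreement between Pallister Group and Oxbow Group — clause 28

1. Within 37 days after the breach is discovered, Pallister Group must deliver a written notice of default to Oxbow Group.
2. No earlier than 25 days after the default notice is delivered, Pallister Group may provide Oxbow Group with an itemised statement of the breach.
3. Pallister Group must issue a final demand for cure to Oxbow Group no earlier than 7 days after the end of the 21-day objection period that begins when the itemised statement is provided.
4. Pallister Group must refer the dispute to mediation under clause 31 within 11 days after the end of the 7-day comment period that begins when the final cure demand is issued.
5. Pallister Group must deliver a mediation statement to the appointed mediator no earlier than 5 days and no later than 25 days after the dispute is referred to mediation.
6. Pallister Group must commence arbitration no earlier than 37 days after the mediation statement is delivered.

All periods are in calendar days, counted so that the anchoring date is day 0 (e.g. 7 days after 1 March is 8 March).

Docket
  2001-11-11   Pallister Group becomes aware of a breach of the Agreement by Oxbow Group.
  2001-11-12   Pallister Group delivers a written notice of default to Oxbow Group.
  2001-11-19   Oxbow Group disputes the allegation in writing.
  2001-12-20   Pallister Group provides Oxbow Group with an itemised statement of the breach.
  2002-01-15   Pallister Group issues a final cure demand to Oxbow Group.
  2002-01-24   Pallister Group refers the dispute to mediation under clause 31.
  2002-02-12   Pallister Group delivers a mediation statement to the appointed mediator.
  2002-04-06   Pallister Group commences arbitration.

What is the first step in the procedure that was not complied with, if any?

Step 3

Step 1 — counting 37 days from 2001-11-11 (when the breach is discovered) gives a deadline of 2001-12-18; 2001-11-12 is within that limit.
Step 2 — must wait 25 days from 2001-11-12 (when the default notice is delivered), so not before 2001-12-07; done 2001-12-20 — permitted.
Step 3 — must wait 7 days from 2002-01-10 (end of the 21-day objection period, which began when the itemised statement is provided on 2001-12-20), so not before 2002-01-17; acted on 2002-01-15, 2 days prematurely.
The procedure was therefore not followed at step 3.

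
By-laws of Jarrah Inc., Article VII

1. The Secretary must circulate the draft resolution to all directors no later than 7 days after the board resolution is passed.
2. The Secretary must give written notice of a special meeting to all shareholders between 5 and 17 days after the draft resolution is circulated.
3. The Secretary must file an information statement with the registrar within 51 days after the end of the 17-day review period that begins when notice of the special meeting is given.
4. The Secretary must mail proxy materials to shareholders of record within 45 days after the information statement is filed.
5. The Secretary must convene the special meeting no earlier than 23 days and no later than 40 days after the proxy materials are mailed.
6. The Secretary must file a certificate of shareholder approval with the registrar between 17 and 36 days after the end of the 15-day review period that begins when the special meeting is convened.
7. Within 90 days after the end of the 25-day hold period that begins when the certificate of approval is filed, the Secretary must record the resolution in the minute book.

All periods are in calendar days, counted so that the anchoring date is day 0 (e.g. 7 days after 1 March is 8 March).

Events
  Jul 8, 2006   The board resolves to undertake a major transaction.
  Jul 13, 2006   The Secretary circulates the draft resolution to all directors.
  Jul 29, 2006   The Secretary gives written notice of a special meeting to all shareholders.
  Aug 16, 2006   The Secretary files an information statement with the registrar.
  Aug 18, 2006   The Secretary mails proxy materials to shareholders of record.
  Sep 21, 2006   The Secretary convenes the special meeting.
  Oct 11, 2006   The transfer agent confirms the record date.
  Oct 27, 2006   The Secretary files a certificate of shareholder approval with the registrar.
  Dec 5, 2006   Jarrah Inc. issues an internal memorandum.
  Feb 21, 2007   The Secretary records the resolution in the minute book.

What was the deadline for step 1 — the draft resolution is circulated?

Step 1 runs from Jul 8, 2006, when the board resolution is passed. 7 days after Jul 8, 2006 is Jul 15, 2006.

Jul 15, 2006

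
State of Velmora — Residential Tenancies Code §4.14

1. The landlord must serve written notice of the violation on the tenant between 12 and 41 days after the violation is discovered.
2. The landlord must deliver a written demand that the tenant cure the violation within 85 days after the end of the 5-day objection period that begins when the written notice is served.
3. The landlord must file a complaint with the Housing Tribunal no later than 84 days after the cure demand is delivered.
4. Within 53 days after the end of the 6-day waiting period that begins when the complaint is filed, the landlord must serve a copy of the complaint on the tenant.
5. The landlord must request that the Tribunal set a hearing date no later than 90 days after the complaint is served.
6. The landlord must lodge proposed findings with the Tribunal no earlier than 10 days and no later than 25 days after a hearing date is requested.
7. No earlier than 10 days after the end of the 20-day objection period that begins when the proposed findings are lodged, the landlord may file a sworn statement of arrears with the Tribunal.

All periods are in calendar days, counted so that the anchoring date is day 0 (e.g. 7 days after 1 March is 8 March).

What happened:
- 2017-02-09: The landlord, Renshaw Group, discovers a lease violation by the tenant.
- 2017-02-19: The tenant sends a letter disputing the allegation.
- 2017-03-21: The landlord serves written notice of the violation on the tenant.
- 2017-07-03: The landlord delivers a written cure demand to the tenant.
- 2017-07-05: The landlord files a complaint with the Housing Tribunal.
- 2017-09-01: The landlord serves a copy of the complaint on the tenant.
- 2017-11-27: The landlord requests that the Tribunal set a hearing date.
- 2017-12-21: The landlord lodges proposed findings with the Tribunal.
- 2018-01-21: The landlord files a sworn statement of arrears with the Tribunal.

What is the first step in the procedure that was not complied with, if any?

Step 2

Step 1: the window is 12–41 days after 2017-02-09 (when the violation is discovered), so 2017-02-21 through 2017-03-22; done 2017-03-21, which is between those dates.
Step 2: 85 days after 2017-03-26 (end of the 5-day objection period, which began when the written notice is served on 2017-03-21) is 2017-06-19; not done until 2017-07-03, 14 days after the deadline.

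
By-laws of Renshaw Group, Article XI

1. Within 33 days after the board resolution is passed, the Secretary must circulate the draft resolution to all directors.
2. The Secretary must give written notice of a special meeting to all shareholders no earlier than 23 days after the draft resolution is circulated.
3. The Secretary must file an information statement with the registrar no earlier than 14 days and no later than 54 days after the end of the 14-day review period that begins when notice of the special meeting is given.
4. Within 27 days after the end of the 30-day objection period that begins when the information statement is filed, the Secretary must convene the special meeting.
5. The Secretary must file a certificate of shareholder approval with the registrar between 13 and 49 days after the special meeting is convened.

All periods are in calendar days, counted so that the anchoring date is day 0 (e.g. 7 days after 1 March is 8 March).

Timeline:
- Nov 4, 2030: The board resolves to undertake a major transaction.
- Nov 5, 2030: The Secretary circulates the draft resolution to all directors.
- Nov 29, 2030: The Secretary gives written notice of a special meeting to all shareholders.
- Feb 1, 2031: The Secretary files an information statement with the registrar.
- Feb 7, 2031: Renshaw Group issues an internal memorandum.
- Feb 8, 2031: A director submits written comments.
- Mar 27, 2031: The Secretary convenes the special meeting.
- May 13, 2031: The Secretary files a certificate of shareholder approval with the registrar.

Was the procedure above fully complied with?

Yes

Step 1 — counting 33 days from Nov 4, 2030 (when the board resolution is passed) gives a deadline of Dec 7, 2030; Nov 5, 2030 is within that limit.
Step 2 — must wait 23 days from Nov 5, 2030 (when the draft resolution is circulated), so not before Nov 28, 2030; done Nov 29, 2030, after the minimum wait.
Step 3 — 14 and 54 days from Dec 13, 2030 (end of the 14-day review period, which began when notice of the special meeting is given on Nov 29, 2030) are Dec 27, 2030 and Feb 5, 2031 respectively; done Feb 1, 2031, which is between those dates.
Step 4 — counting 27 days from Mar 3, 2031 (end of the 30-day objection period, which began when the information statement is filed on Feb 1, 2031) gives a deadline of Mar 30, 2031; completed Mar 27, 2031, before the deadline.
Step 5 — 13 and 49 days from Mar 27, 2031 (when the special meeting is convened) are Apr 9, 2031 and May 15, 2031 respectively; done May 13, 2031, which is between those dates.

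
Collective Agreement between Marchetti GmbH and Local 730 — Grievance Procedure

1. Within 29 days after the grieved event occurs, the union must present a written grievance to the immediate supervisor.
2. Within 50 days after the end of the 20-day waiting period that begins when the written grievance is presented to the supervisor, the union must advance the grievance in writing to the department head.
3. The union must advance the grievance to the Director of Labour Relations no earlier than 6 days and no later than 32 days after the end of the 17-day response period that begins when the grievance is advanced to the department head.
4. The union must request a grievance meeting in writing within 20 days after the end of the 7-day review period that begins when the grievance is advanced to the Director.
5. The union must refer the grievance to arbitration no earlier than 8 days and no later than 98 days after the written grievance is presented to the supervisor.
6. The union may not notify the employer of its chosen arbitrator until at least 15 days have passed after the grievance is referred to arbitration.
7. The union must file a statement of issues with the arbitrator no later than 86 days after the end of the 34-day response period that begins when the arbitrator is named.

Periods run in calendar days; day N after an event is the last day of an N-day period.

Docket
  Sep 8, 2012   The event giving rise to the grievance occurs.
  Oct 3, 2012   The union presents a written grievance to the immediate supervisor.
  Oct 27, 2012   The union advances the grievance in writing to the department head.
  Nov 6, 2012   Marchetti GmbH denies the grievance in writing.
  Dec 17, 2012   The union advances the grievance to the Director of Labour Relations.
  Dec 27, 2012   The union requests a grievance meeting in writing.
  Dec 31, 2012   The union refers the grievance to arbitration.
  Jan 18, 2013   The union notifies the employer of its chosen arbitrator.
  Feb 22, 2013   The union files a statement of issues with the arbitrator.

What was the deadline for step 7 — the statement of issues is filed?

May 18, 2013

The arbitrator is named on Jan 18, 2013; the 34-day response period therefore ends Feb 21, 2013, and step 7 runs from that date. 86 days after Feb 21, 2013 is May 18, 2013.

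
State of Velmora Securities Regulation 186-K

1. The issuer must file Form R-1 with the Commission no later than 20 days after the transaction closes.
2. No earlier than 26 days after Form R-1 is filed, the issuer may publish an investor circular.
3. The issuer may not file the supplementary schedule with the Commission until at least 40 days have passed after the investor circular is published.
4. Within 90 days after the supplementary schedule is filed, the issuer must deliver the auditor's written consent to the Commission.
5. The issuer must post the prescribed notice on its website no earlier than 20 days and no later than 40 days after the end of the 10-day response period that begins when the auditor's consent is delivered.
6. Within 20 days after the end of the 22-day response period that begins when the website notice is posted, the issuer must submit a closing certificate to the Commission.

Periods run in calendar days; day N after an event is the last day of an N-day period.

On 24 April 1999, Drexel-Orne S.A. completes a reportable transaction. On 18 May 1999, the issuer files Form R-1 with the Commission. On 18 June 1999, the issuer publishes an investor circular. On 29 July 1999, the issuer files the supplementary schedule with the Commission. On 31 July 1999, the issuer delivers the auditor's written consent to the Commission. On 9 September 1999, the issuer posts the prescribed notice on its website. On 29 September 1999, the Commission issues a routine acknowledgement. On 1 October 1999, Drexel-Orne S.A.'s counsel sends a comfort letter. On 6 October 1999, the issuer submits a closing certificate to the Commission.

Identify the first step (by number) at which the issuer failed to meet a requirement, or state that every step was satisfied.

Step 1 — counting 20 days from 24 April 1999 (when the transaction closes) gives a deadline of 14 May 1999; not done until 18 May 1999, 4 days after the deadline.
That is the first point of non-compliance.

Step 1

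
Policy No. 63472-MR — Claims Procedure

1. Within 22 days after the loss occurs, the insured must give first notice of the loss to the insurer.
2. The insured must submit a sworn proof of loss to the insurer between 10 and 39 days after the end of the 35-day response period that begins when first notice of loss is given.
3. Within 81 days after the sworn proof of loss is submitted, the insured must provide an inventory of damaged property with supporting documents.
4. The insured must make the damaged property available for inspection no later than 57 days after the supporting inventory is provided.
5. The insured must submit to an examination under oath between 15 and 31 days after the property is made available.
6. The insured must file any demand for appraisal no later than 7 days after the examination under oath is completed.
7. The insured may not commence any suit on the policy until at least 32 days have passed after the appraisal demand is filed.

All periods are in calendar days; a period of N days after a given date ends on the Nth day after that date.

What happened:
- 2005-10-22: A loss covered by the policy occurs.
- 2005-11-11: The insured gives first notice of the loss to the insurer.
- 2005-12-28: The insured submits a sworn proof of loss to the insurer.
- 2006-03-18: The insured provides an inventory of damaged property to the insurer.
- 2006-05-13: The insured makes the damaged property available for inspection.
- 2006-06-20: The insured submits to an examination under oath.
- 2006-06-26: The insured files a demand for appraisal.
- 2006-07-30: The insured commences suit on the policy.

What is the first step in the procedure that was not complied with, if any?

Step 1: 22 days after 2005-10-22 (when the loss occurs) is 2005-11-13; done 2005-11-11 — timely.
Step 2: the window is 10–39 days after 2005-12-16 (end of the 35-day response period, which began when first notice of loss is given on 2005-11-11), so 2005-12-26 through 2006-01-24; done 2005-12-28, which is between those dates.
Step 3: 81 days after 2005-12-28 (when the sworn proof of loss is submitted) is 2006-03-19; done 2006-03-18 — timely.
Step 4: 57 days after 2006-03-18 (when the supporting inventory is provided) is 2006-05-14; done 2006-05-13 — timely.
Step 5: the window is 15–31 days after 2006-05-13 (when the property is made available), so 2006-05-28 through 2006-06-13; 2006-06-20 is 7 days past the end of the window.

Step 5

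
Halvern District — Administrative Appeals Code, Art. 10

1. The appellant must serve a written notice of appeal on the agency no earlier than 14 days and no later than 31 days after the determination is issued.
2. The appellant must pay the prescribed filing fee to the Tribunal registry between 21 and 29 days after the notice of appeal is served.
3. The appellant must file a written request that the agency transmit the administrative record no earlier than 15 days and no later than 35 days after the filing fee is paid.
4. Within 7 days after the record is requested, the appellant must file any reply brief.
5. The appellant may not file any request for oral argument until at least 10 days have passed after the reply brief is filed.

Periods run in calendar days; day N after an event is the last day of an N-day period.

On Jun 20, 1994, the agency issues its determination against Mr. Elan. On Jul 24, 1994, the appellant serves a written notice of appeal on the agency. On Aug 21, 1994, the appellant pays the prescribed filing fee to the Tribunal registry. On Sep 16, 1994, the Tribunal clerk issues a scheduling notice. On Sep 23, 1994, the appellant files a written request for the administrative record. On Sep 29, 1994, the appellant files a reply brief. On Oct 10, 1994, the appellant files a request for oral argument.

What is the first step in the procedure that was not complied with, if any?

Step 1 — 14 and 31 days from Jun 20, 1994 (when the determination is issued) are Jul 4, 1994 and Jul 21, 1994 respectively; Jul 24, 1994 is 3 days past the end of the window.
That is the first point of non-compliance.

Step 1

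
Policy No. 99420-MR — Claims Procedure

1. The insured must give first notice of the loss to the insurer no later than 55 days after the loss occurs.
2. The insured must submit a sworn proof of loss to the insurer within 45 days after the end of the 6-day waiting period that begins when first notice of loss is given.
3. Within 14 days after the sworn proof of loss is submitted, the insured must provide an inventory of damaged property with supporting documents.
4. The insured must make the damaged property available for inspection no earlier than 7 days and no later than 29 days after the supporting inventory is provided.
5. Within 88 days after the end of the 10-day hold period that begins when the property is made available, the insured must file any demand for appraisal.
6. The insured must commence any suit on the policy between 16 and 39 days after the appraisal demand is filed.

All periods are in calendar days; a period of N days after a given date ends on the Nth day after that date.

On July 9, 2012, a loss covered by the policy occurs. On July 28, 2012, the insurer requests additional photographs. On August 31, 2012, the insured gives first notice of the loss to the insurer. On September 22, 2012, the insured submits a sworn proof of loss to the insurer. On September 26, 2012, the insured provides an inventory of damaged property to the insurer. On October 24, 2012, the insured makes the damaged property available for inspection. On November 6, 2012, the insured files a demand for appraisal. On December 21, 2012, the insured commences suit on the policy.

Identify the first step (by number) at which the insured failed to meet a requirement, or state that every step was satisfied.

Step 1 — counting 55 days from July 9, 2012 (when the loss occurs) gives a deadline of September 2, 2012; completed August 31, 2012, before the deadline.
Step 2 — counting 45 days from September 6, 2012 (end of the 6-day waiting period, which began when first notice of loss is given on August 31, 2012) gives a deadline of October 21, 2012; done September 22, 2012 — timely.
Step 3 — counting 14 days from September 22, 2012 (when the sworn proof of loss is submitted) gives a deadline of October 6, 2012; done September 26, 2012 — timely.
Step 4 — 7 and 29 days from September 26, 2012 (when the supporting inventory is provided) are October 3, 2012 and October 25, 2012 respectively; done October 24, 2012 — within the window.
Step 5 — counting 88 days from November 3, 2012 (end of the 10-day hold period, which began when the property is made available on October 24, 2012) gives a deadline of January 30, 2013; completed November 6, 2012, before the deadline.
Step 6 — 16 and 39 days from November 6, 2012 (when the appraisal demand is filed) are November 22, 2012 and December 15, 2012 respectively; December 21, 2012 is 6 days past the end of the window.

Step 6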